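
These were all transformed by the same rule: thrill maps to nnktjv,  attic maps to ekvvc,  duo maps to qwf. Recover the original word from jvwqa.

youth

The word is reversed, then every letter is shifted forward by 2.
Reversing it on jvwqa: shift back: j−2=h, v−2=t, w−2=u, q−2=o, a−2=y → htuoy; then reverse → youth.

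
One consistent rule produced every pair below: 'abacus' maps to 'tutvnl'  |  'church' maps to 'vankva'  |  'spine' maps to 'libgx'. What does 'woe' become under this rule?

Compare letters: a→t is +19, b→u is +19, a→t is +19 — a constant shift. It's a constant shift of +19 (ROT19).
For woe: w+19=p, o+19=h, e+19=x.

phx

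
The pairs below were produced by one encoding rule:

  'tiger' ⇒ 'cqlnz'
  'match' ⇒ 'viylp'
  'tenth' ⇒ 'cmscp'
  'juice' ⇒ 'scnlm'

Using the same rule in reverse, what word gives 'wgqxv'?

Shifts by position in tiger: pos 0: t→c (+9), pos 1: i→q (+8), pos 2: g→l (+5), pos 3: e→n (+9), pos 4: r→z (+8) — repeating every 3. The shifts repeat in a cycle of length 3: positions 0,1,… shift by +9, +8, +5, then the pattern repeats.
Reversing it on wgqxv: w−9=n, g−8=y, q−5=l, x−9=o, v−8=n.

nylon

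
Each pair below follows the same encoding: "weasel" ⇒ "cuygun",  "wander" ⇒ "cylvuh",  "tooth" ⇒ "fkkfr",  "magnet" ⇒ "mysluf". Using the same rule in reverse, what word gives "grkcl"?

shown

w(22)→c(2) and e(4)→u(20) fit y≡25x+24 (mod 26); the inverse of 25 mod 26 is 25. This is an affine cipher: with a=0,…,z=25, each position x becomes (25x+24) mod 26.
Decoding grkcl: g(6)→25·(6−24)≡18=s; r(17)→25·(17−24)≡7=h; k(10)→25·(10−24)≡14=o; c(2)→25·(2−24)≡22=w; l(11)→25·(11−24)≡13=n (all mod 26).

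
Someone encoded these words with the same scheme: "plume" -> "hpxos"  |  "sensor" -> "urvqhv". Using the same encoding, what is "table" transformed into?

The output letters match the input read backwards, each shifted +3: plume reversed is emulp. Two steps: reverse the string, then apply a Caesar shift of +3.
For table: reverse → elbat; then shift: e+3=h, l+3=o, b+3=e, a+3=d, t+3=w.

hoedw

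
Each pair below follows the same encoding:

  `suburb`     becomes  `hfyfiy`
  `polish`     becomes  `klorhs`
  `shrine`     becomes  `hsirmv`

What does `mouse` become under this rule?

nlfhv

Each pair mirrors across the alphabet (s↔h, u↔f, b↔y): positions sum to 25. Letters are reflected about the middle of the alphabet (position → 25−position): Atbash.
Applying it to mouse: m↔n, o↔l, u↔f, s↔h, e↔v.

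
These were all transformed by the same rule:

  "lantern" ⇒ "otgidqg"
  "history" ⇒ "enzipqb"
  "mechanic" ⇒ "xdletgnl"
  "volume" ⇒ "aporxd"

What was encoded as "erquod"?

Each letter's alphabet position (a=0..z=25) is mapped through 9·x+19 mod 26 — an affine cipher.
Reversing it on erquod: e(4)→3·(4−19)≡7=h; r(17)→3·(17−19)≡20=u; q(16)→3·(16−19)≡17=r; u(20)→3·(20−19)≡3=d; o(14)→3·(14−19)≡11=l; d(3)→3·(3−19)≡4=e (all mod 26).

hurdle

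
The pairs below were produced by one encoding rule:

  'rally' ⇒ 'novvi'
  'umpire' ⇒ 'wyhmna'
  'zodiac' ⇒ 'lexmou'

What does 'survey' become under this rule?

qwnzai

r(17)→n(13) and a(0)→o(14) fit y≡3x+14 (mod 26); the inverse of 3 mod 26 is 9. This is an affine cipher: with a=0,…,z=25, each position x becomes (3x+14) mod 26.
For survey: s(18)→3·18+14≡16=q; u(20)→3·20+14≡22=w; r(17)→3·17+14≡13=n; v(21)→3·21+14≡25=z; e(4)→3·4+14≡0=a; y(24)→3·24+14≡8=i (all mod 26).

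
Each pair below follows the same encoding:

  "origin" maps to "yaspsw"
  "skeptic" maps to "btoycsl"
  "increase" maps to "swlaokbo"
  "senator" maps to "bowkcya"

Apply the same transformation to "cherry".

lqoaah

The shift depends on letter class: consonant r→a is +9, but vowel o→y is +10. The rule splits by letter class: vowels +10, consonants +9.
On cherry: c(cons)+9=l, h(cons)+9=q, e(vowel)+10=o, r(cons)+9=a, r(cons)+9=a, y(cons)+9=h.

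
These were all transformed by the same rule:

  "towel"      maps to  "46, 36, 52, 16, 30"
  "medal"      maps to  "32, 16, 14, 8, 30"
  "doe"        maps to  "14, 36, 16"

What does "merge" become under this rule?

32, 16, 42, 20, 16

t(#20)→46 and o(#15)→36: differences scale by 2, so n = 2·pos + 6. The formula is n = 2×(alphabet index, a=1) + 6.
Applying it to merge: m=13→32, e=5→16, r=18→42, g=7→20, e=5→16.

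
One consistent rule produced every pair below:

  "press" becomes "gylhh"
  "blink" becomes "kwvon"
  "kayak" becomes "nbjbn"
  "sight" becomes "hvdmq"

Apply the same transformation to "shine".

hmvol

p(15)→g(6) and r(17)→y(24) fit y≡9x+1 (mod 26); the inverse of 9 mod 26 is 3. This is an affine cipher: with a=0,…,z=25, each position x becomes (9x+1) mod 26.
Applying it to shine: s(18)→9·18+1≡7=h; h(7)→9·7+1≡12=m; i(8)→9·8+1≡21=v; n(13)→9·13+1≡14=o; e(4)→9·4+1≡11=l (all mod 26).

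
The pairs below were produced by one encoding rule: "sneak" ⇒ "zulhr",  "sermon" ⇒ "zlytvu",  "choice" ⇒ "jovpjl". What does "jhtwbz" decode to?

campus

Compare letters: s→z is +7, n→u is +7, e→l is +7 — a constant shift. Every letter moves 7 places later in the alphabet, wrapping around z→a.
Reversing it on jhtwbz: j−7=c, h−7=a, t−7=m, w−7=p, b−7=u, z−7=s.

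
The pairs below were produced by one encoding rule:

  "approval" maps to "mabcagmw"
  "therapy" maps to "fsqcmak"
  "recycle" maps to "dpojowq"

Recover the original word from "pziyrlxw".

downfall

The shifts repeat in a cycle of length 2: positions 0,1,… shift by +12, +11, then the pattern repeats.
Decoding pziyrlxw: p−12=d, z−11=o, i−12=w, y−11=n, r−12=f, l−11=a, x−12=l, w−11=l.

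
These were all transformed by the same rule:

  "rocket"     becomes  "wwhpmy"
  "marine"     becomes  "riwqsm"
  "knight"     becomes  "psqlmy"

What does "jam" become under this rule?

The shift depends on letter class: consonant r→w is +5, but vowel o→w is +8. The rule splits by letter class: vowels +8, consonants +5.
For jam: j(cons)+5=o, a(vowel)+8=i, m(cons)+5=r.

oir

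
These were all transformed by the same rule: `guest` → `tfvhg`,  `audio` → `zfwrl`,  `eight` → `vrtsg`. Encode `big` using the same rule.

yrt

Each pair mirrors across the alphabet (g↔t, u↔f, e↔v): positions sum to 25. Each letter is replaced by its mirror in the alphabet: a↔z, b↔y, c↔x, and so on (the Atbash cipher).
Applying it to big: b↔y, i↔r, g↔t.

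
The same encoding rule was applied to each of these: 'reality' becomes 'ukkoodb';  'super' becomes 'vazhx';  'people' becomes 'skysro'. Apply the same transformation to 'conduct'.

Shifts by position in reality: pos 0: r→u (+3), pos 1: e→k (+6), pos 2: a→k (+10), pos 3: l→o (+3), pos 4: i→o (+6), pos 5: t→d (+10) — repeating every 3. It's a Vigenère-style cipher with numeric key [3,6,10]: position i shifts by key[i mod 3].
For conduct: c+3=f, o+6=u, n+10=x, d+3=g, u+6=a, c+10=m, t+3=w.

fuxgamw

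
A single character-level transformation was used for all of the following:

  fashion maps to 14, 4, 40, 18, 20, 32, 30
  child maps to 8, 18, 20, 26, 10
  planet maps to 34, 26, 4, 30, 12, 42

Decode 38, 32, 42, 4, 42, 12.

f(#6)→14 and a(#1)→4: differences scale by 2, so n = 2·pos + 2. Each letter becomes 2×(its alphabet position, a=1..z=26) + 2.
Undoing it on 38, 32, 42, 4, 42, 12: 38→(38−2)÷2=18=r, 32→(32−2)÷2=15=o, 42→(42−2)÷2=20=t, 4→(4−2)÷2=1=a, 42→(42−2)÷2=20=t, 12→(12−2)÷2=5=e.

rotate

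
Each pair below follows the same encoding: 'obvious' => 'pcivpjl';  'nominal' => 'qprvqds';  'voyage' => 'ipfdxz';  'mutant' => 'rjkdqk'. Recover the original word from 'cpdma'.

board

o(14)→p(15) and b(1)→c(2) fit y≡25x+3 (mod 26); the inverse of 25 mod 26 is 25. Treating letters as 0–25, the rule is x ↦ 25x + 3 (mod 26).
Decoding cpdma: c(2)→25·(2−3)≡1=b; p(15)→25·(15−3)≡14=o; d(3)→25·(3−3)≡0=a; m(12)→25·(12−3)≡17=r; a(0)→25·(0−3)≡3=d (all mod 26).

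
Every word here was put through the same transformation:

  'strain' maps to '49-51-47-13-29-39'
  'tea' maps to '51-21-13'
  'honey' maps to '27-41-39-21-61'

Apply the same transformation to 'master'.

With a=1..z=26, the number is 2·pos + 11.
On master: m=13→37, a=1→13, s=19→49, t=20→51, e=5→21, r=18→47.

37-13-49-51-21-47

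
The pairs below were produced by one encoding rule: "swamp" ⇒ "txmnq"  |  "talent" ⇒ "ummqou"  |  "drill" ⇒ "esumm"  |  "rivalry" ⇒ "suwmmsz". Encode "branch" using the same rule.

csmodi

Vowels shift forward by 12 and consonants shift forward by 1.
For branch: b(cons)+1=c, r(cons)+1=s, a(vowel)+12=m, n(cons)+1=o, c(cons)+1=d, h(cons)+1=i.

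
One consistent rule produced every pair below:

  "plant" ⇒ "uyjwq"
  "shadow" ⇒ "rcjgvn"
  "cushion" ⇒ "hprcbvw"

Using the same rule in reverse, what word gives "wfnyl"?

p(15)→u(20) and l(11)→y(24) fit y≡25x+9 (mod 26); the inverse of 25 mod 26 is 25. Treating letters as 0–25, the rule is x ↦ 25x + 9 (mod 26).
Reversing it on wfnyl: w(22)→25·(22−9)≡13=n; f(5)→25·(5−9)≡4=e; n(13)→25·(13−9)≡22=w; y(24)→25·(24−9)≡11=l; l(11)→25·(11−9)≡24=y (all mod 26).

newly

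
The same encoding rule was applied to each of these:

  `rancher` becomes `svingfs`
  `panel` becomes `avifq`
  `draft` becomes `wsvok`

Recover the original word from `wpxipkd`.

Each letter's alphabet position (a=0..z=25) is mapped through 9·x+21 mod 26 — an affine cipher.
Decoding wpxipkd: w(22)→3·(22−21)≡3=d; p(15)→3·(15−21)≡8=i; x(23)→3·(23−21)≡6=g; i(8)→3·(8−21)≡13=n; p(15)→3·(15−21)≡8=i; k(10)→3·(10−21)≡19=t; d(3)→3·(3−21)≡24=y (all mod 26).

dignity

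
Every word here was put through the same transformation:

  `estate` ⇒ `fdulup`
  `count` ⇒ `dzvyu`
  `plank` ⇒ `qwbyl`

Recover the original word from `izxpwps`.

however

Shifts by position in estate: pos 0: e→f (+1), pos 1: s→d (+11), pos 2: t→u (+1), pos 3: a→l (+11) — repeating every 2. A repeating key of period 2 is used — shifts +1, +11 over and over.
Decoding izxpwps: i−1=h, z−11=o, x−1=w, p−11=e, w−1=v, p−11=e, s−1=r.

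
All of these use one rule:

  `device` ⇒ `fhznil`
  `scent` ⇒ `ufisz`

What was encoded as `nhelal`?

league

In device: d→f is +2, e→h is +3, v→z is +4, i→n is +5 — the shift increases by 1 each position. The shift increases by 1 at each position, starting from +2: 2, 3, 4, ….
Decoding nhelal: n−2=l, h−3=e, e−4=a, l−5=g, a−6=u, l−7=e.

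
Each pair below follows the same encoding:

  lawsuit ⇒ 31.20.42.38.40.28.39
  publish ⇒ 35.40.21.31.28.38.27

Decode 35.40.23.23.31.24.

l is letter #12 and maps to 31: an offset of 19. Each letter is replaced by its alphabet position (a=1..z=26) + 19.
Undoing it on 35.40.23.23.31.24: 35→(35−19)÷1=16=p, 40→(40−19)÷1=21=u, 23→(23−19)÷1=4=d, 23→(23−19)÷1=4=d, 31→(31−19)÷1=12=l, 24→(24−19)÷1=5=e.

puddle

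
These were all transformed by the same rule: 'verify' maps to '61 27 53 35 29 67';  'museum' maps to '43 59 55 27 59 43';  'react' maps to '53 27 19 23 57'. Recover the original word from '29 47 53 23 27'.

v(#22)→61 and e(#5)→27: differences scale by 2, so n = 2·pos + 17. The formula is n = 2×(alphabet index, a=1) + 17.
Decoding 29 47 53 23 27: 29→(29−17)÷2=6=f, 47→(47−17)÷2=15=o, 53→(53−17)÷2=18=r, 23→(23−17)÷2=3=c, 27→(27−17)÷2=5=e.

force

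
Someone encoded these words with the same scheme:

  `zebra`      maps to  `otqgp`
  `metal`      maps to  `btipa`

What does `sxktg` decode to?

diver

Compare letters: z→o is +15, e→t is +15, b→q is +15 — a constant shift. It's a constant shift of +15 (ROT15).
Decoding sxktg: s−15=d, x−15=i, k−15=v, t−15=e, g−15=r.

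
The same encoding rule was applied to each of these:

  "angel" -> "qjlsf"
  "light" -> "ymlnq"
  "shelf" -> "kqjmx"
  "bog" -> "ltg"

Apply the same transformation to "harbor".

wtgwfm

The word is reversed, then every letter is shifted forward by 5.
Applying it to harbor: reverse → robrah; then shift: r+5=w, o+5=t, b+5=g, r+5=w, a+5=f, h+5=m.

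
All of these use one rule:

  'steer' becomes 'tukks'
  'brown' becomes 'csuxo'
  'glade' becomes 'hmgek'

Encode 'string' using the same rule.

The shift depends on letter class: consonant s→t is +1, but vowel e→k is +6. The rule splits by letter class: vowels +6, consonants +1.
Applying it to string: s(cons)+1=t, t(cons)+1=u, r(cons)+1=s, i(vowel)+6=o, n(cons)+1=o, g(cons)+1=h.

tusooh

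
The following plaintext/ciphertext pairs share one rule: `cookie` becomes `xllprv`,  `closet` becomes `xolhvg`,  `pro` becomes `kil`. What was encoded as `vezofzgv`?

Each pair mirrors across the alphabet (c↔x, o↔l, o↔l): positions sum to 25. This is the alphabet-reversal cipher (Atbash): a becomes z, b becomes y, etc.
Undoing it on vezofzgv: v↔e, e↔v, z↔a, o↔l, f↔u, z↔a, g↔t, v↔e.

evaluate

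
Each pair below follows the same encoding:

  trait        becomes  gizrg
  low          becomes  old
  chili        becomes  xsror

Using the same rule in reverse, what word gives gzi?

Each pair mirrors across the alphabet (t↔g, r↔i, a↔z): positions sum to 25. This is the alphabet-reversal cipher (Atbash): a becomes z, b becomes y, etc.
Decoding gzi: g↔t, z↔a, i↔r.

tar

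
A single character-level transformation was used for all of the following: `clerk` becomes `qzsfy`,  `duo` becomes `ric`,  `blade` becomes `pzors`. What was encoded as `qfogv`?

crash

Compare letters: c→q is +14, l→z is +14, e→s is +14 — a constant shift. It's a constant shift of +14 (ROT14).
Reversing it on qfogv: q−14=c, f−14=r, o−14=a, g−14=s, v−14=h.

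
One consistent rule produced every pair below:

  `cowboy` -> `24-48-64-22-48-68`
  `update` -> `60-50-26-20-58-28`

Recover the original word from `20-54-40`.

Each letter becomes 2×(its alphabet position, a=1..z=26) + 18.
Decoding 20-54-40: 20→(20−18)÷2=1=a, 54→(54−18)÷2=18=r, 40→(40−18)÷2=11=k.

ark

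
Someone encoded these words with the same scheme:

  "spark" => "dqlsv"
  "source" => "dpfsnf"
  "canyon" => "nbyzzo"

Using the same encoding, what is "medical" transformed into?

Shifts by position in spark: pos 0: s→d (+11), pos 1: p→q (+1), pos 2: a→l (+11), pos 3: r→s (+1) — repeating every 2. It's a Vigenère-style cipher with numeric key [11,1]: position i shifts by key[i mod 2].
On medical: m+11=x, e+1=f, d+11=o, i+1=j, c+11=n, a+1=b, l+11=w.

xfojnbw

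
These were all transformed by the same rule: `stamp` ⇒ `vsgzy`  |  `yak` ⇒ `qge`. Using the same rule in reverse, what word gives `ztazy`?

stunt

The output letters match the input read backwards, each shifted +6: stamp reversed is pmats. Read the word backwards and shift each letter +6.
Undoing it on ztazy: shift back: z−6=t, t−6=n, a−6=u, z−6=t, y−6=s → tnuts; then reverse → stunt.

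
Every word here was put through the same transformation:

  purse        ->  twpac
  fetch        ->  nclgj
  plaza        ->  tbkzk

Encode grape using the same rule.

ypktc

This is an affine cipher: with a=0,…,z=25, each position x becomes (11x+10) mod 26.
For grape: g(6)→11·6+10≡24=y; r(17)→11·17+10≡15=p; a(0)→11·0+10≡10=k; p(15)→11·15+10≡19=t; e(4)→11·4+10≡2=c (all mod 26).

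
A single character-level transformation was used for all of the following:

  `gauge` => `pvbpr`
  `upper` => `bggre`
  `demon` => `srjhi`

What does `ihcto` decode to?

g(6)→p(15) and a(0)→v(21) fit y≡25x+21 (mod 26); the inverse of 25 mod 26 is 25. Treating letters as 0–25, the rule is x ↦ 25x + 21 (mod 26).
Undoing it on ihcto: i(8)→25·(8−21)≡13=n; h(7)→25·(7−21)≡14=o; c(2)→25·(2−21)≡19=t; t(19)→25·(19−21)≡2=c; o(14)→25·(14−21)≡7=h (all mod 26).

notch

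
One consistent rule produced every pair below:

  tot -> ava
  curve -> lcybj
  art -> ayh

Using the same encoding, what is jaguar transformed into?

yhbnhq

Two steps: reverse the string, then apply a Caesar shift of +7.
On jaguar: reverse → raugaj; then shift: r+7=y, a+7=h, u+7=b, g+7=n, a+7=h, j+7=q.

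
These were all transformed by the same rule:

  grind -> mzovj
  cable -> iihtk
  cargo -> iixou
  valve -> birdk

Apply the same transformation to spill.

Shifts by position in grind: pos 0: g→m (+6), pos 1: r→z (+8), pos 2: i→o (+6), pos 3: n→v (+8) — repeating every 2. It's a Vigenère-style cipher with numeric key [6,8]: position i shifts by key[i mod 2].
On spill: s+6=y, p+8=x, i+6=o, l+8=t, l+6=r.

yxotr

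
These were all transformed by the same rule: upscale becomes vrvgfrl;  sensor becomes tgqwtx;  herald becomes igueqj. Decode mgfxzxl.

In upscale: u→v is +1, p→r is +2, s→v is +3, c→g is +4 — the shift increases by 1 each position. Each letter shifts forward by (position + 1), i.e. 1, 2, 3, … — the shift grows by one for each successive letter.
Undoing it on mgfxzxl: m−1=l, g−2=e, f−3=c, x−4=t, z−5=u, x−6=r, l−7=e.

lecture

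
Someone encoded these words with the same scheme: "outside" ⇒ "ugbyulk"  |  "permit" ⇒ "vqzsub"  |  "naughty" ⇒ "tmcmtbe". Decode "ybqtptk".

It's a Vigenère-style cipher with numeric key [6,12,8]: position i shifts by key[i mod 3].
Decoding ybqtptk: y−6=s, b−12=p, q−8=i, t−6=n, p−12=d, t−8=l, k−6=e.

spindle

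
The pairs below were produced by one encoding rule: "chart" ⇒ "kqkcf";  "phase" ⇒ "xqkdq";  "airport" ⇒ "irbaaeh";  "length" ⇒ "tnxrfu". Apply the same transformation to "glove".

Each letter shifts forward by (position + 8), i.e. 8, 9, 10, … — the shift grows by one for each successive letter.
On glove: g+8=o, l+9=u, o+10=y, v+11=g, e+12=q.

ouygq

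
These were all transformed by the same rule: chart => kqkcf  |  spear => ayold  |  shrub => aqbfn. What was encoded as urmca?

In chart: c→k is +8, h→q is +9, a→k is +10, r→c is +11 — the shift increases by 1 each position. Each letter shifts forward by (position + 8), i.e. 8, 9, 10, … — the shift grows by one for each successive letter.
Decoding urmca: u−8=m, r−9=i, m−10=c, c−11=r, a−12=o.

micro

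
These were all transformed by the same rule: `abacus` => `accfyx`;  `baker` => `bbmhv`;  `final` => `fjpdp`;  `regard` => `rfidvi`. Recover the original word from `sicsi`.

In abacus: a→a is +0, b→c is +1, a→c is +2, c→f is +3 — the shift increases by 1 each position. Each letter shifts forward by its position index (0, 1, 2, …) — the shift grows by one for each successive letter.
Reversing it on sicsi: s−0=s, i−1=h, c−2=a, s−3=p, i−4=e.

shape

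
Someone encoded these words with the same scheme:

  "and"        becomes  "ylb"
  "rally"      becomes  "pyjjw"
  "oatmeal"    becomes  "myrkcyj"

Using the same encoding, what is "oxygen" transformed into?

mvwecl

Compare letters: a→y is +24, n→l is +24, d→b is +24 — a constant shift. Each letter is shifted forward by 24 in the alphabet (a Caesar shift of +24).
On oxygen: o+24=m, x+24=v, y+24=w, g+24=e, e+24=c, n+24=l.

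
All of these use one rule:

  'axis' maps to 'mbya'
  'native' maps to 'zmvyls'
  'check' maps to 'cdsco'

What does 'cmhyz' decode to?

cabin

a(0)→m(12) and x(23)→b(1) fit y≡21x+12 (mod 26); the inverse of 21 mod 26 is 5. This is an affine cipher: with a=0,…,z=25, each position x becomes (21x+12) mod 26.
Undoing it on cmhyz: c(2)→5·(2−12)≡2=c; m(12)→5·(12−12)≡0=a; h(7)→5·(7−12)≡1=b; y(24)→5·(24−12)≡8=i; z(25)→5·(25−12)≡13=n (all mod 26).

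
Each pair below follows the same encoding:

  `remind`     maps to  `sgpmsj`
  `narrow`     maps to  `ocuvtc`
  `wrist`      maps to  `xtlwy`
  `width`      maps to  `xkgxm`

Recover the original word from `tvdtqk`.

In remind: r→s is +1, e→g is +2, m→p is +3, i→m is +4 — the shift increases by 1 each position. Each letter shifts forward by (position + 1), i.e. 1, 2, 3, … — the shift grows by one for each successive letter.
Undoing it on tvdtqk: t−1=s, v−2=t, d−3=a, t−4=p, q−5=l, k−6=e.

staple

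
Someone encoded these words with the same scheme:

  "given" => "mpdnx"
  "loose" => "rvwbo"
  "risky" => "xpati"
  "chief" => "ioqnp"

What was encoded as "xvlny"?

rodeo

Each letter shifts forward by (position + 6), i.e. 6, 7, 8, … — the shift grows by one for each successive letter.
Undoing it on xvlny: x−6=r, v−7=o, l−8=d, n−9=e, y−10=o.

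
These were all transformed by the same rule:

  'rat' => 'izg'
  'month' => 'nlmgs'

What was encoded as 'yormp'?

Letters are reflected about the middle of the alphabet (position → 25−position): Atbash.
Decoding yormp: y↔b, o↔l, r↔i, m↔n, p↔k.

blink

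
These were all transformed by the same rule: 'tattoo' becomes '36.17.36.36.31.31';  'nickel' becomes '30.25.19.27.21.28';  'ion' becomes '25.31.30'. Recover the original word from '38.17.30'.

Letters become their 1-based position plus 16 (so a→17, b→18, …).
Undoing it on 38.17.30: 38→(38−16)÷1=22=v, 17→(17−16)÷1=1=a, 30→(30−16)÷1=14=n.

van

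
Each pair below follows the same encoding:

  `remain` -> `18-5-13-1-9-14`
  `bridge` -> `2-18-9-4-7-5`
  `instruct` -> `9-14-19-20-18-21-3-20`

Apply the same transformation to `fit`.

6-9-20

Each letter is replaced by its alphabet position (a=1, b=2, …, z=26).
Applying it to fit: f=6→6, i=9→9, t=20→20.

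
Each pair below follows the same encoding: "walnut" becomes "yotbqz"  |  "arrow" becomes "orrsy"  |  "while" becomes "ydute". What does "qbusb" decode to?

w(22)→y(24) and a(0)→o(14) fit y≡17x+14 (mod 26); the inverse of 17 mod 26 is 23. Each letter's alphabet position (a=0..z=25) is mapped through 17·x+14 mod 26 — an affine cipher.
Undoing it on qbusb: q(16)→23·(16−14)≡20=u; b(1)→23·(1−14)≡13=n; u(20)→23·(20−14)≡8=i; s(18)→23·(18−14)≡14=o; b(1)→23·(1−14)≡13=n (all mod 26).

union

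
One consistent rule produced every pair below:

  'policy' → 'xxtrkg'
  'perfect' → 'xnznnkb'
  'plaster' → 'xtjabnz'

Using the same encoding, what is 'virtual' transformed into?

drzbdjt

The shift depends on letter class: consonant p→x is +8, but vowel o→x is +9. Two shifts are in play — +9 for a/e/i/o/u, +8 for every other letter.
Applying it to virtual: v(cons)+8=d, i(vowel)+9=r, r(cons)+8=z, t(cons)+8=b, u(vowel)+9=d, a(vowel)+9=j, l(cons)+8=t.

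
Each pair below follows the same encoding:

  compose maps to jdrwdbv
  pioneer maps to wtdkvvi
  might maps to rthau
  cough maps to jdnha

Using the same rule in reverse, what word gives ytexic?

c(2)→j(9) and o(14)→d(3) fit y≡19x+23 (mod 26); the inverse of 19 mod 26 is 11. This is an affine cipher: with a=0,…,z=25, each position x becomes (19x+23) mod 26.
Reversing it on ytexic: y(24)→11·(24−23)≡11=l; t(19)→11·(19−23)≡8=i; e(4)→11·(4−23)≡25=z; x(23)→11·(23−23)≡0=a; i(8)→11·(8−23)≡17=r; c(2)→11·(2−23)≡3=d (all mod 26).

lizard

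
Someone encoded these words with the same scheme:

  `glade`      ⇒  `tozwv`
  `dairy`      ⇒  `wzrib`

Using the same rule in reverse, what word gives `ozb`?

lay

Letters are reflected about the middle of the alphabet (position → 25−position): Atbash.
Reversing it on ozb: o↔l, z↔a, b↔y.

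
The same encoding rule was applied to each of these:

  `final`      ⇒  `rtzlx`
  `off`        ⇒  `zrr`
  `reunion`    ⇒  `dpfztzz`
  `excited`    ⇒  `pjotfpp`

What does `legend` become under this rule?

xpspzp

The shift depends on letter class: consonant f→r is +12, but vowel i→t is +11. The rule splits by letter class: vowels +11, consonants +12.
Applying it to legend: l(cons)+12=x, e(vowel)+11=p, g(cons)+12=s, e(vowel)+11=p, n(cons)+12=z, d(cons)+12=p.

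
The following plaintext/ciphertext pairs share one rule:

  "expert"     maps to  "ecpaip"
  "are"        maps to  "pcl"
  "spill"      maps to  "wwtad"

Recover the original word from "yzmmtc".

ribbon

The output letters match the input read backwards, each shifted +11: expert reversed is trepxe. Read the word backwards and shift each letter +11.
Reversing it on yzmmtc: shift back: y−11=n, z−11=o, m−11=b, m−11=b, t−11=i, c−11=r → nobbir; then reverse → ribbon.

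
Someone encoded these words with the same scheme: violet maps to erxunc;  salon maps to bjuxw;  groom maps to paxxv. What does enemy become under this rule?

nwnvh

It's a constant shift of +9 (ROT9).
On enemy: e+9=n, n+9=w, e+9=n, m+9=v, y+9=h.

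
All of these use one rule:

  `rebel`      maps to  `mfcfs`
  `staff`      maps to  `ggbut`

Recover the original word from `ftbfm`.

lease

The output letters match the input read backwards, each shifted +1: rebel reversed is leber. The word is reversed, then every letter is shifted forward by 1.
Undoing it on ftbfm: shift back: f−1=e, t−1=s, b−1=a, f−1=e, m−1=l → esael; then reverse → lease.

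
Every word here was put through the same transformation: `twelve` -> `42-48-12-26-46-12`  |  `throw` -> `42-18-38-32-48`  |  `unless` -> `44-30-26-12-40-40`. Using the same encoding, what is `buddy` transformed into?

With a=1..z=26, the number is 2·pos + 2.
On buddy: b=2→6, u=21→44, d=4→10, d=4→10, y=25→52.

6-44-10-10-52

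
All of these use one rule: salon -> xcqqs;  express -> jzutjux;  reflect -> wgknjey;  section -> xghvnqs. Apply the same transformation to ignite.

Shifts by position in salon: pos 0: s→x (+5), pos 1: a→c (+2), pos 2: l→q (+5), pos 3: o→q (+2) — repeating every 2. A repeating key of period 2 is used — shifts +5, +2 over and over.
For ignite: i+5=n, g+2=i, n+5=s, i+2=k, t+5=y, e+2=g.

niskyg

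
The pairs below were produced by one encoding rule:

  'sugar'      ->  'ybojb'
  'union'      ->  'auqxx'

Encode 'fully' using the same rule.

lbtui

In sugar: s→y is +6, u→b is +7, g→o is +8, a→j is +9 — the shift increases by 1 each position. Letter i (0-indexed) is shifted by i+6, so successive shifts are 6, 7, 8, ….
Applying it to fully: f+6=l, u+7=b, l+8=t, l+9=u, y+10=i.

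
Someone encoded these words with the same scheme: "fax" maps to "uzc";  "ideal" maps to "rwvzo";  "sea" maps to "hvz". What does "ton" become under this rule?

glm

Each pair mirrors across the alphabet (f↔u, a↔z, x↔c): positions sum to 25. Each letter is replaced by its mirror in the alphabet: a↔z, b↔y, c↔x, and so on (the Atbash cipher).
Applying it to ton: t↔g, o↔l, n↔m.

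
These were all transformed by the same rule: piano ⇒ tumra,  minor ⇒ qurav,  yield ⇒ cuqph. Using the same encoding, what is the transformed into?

xlq

The rule splits by letter class: vowels +12, consonants +4.
On the: t(cons)+4=x, h(cons)+4=l, e(vowel)+12=q.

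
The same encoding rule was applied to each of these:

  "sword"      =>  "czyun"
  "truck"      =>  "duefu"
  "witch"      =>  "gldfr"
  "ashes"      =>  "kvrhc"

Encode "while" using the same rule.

Shifts by position in sword: pos 0: s→c (+10), pos 1: w→z (+3), pos 2: o→y (+10), pos 3: r→u (+3) — repeating every 2. It's a Vigenère-style cipher with numeric key [10,3]: position i shifts by key[i mod 2].
For while: w+10=g, h+3=k, i+10=s, l+3=o, e+10=o.

gksoo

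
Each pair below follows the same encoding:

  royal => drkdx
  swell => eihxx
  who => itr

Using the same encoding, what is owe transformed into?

rih

The shift depends on letter class: consonant r→d is +12, but vowel o→r is +3. Vowels shift forward by 3 and consonants shift forward by 12.
On owe: o(vowel)+3=r, w(cons)+12=i, e(vowel)+3=h.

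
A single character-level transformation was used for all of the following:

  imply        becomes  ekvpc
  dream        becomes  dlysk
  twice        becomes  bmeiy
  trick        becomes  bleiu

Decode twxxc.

i(8)→e(4) and m(12)→k(10) fit y≡21x+18 (mod 26); the inverse of 21 mod 26 is 5. Treating letters as 0–25, the rule is x ↦ 21x + 18 (mod 26).
Reversing it on twxxc: t(19)→5·(19−18)≡5=f; w(22)→5·(22−18)≡20=u; x(23)→5·(23−18)≡25=z; x(23)→5·(23−18)≡25=z; c(2)→5·(2−18)≡24=y (all mod 26).

fuzzy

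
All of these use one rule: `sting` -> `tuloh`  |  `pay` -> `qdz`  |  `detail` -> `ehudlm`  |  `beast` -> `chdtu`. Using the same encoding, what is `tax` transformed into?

udy

The shift depends on letter class: consonant s→t is +1, but vowel i→l is +3. Two shifts are in play — +3 for a/e/i/o/u, +1 for every other letter.
For tax: t(cons)+1=u, a(vowel)+3=d, x(cons)+1=y.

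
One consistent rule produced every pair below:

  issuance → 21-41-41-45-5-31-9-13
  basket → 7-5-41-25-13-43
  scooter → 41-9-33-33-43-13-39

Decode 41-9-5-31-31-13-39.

i(#9)→21 and s(#19)→41: differences scale by 2, so n = 2·pos + 3. With a=1..z=26, the number is 2·pos + 3.
Reversing it on 41-9-5-31-31-13-39: 41→(41−3)÷2=19=s, 9→(9−3)÷2=3=c, 5→(5−3)÷2=1=a, 31→(31−3)÷2=14=n, 31→(31−3)÷2=14=n, 13→(13−3)÷2=5=e, 39→(39−3)÷2=18=r.

scanner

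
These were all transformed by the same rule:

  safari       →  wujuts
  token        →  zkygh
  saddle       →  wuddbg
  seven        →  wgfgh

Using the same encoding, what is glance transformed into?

Treating letters as 0–25, the rule is x ↦ 3x + 20 (mod 26).
Applying it to glance: g(6)→3·6+20≡12=m; l(11)→3·11+20≡1=b; a(0)→3·0+20≡20=u; n(13)→3·13+20≡7=h; c(2)→3·2+20≡0=a; e(4)→3·4+20≡6=g (all mod 26).

mbuhag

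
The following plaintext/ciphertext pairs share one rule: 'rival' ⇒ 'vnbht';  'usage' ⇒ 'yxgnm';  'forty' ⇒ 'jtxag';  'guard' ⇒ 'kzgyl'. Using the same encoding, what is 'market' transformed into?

qfxrmc

Each letter shifts forward by (position + 4), i.e. 4, 5, 6, … — the shift grows by one for each successive letter.
Applying it to market: m+4=q, a+5=f, r+6=x, k+7=r, e+8=m, t+9=c.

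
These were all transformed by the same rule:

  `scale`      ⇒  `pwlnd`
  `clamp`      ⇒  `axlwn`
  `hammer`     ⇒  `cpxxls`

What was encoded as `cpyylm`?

banner

The output letters match the input read backwards, each shifted +11: scale reversed is elacs. The word is reversed, then every letter is shifted forward by 11.
Decoding cpyylm: shift back: c−11=r, p−11=e, y−11=n, y−11=n, l−11=a, m−11=b → rennab; then reverse → banner.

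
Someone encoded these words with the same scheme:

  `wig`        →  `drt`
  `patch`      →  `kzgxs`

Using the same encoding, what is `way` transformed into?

dzb

Each pair mirrors across the alphabet (w↔d, i↔r, g↔t): positions sum to 25. Letters are reflected about the middle of the alphabet (position → 25−position): Atbash.
Applying it to way: w↔d, a↔z, y↔b.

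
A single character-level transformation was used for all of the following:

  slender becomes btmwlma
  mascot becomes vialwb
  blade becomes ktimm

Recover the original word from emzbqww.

Shifts by position in slender: pos 0: s→b (+9), pos 1: l→t (+8), pos 2: e→m (+8), pos 3: n→w (+9), pos 4: d→l (+8), pos 5: e→m (+8) — repeating every 3. A repeating key of period 3 is used — shifts +9, +8, +8 over and over.
Decoding emzbqww: e−9=v, m−8=e, z−8=r, b−9=s, q−8=i, w−8=o, w−9=n.

version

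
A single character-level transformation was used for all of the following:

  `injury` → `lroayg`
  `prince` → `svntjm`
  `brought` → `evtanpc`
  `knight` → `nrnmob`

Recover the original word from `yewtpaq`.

varnish

In injury: i→l is +3, n→r is +4, j→o is +5, u→a is +6 — the shift increases by 1 each position. Each letter shifts forward by (position + 3), i.e. 3, 4, 5, … — the shift grows by one for each successive letter.
Undoing it on yewtpaq: y−3=v, e−4=a, w−5=r, t−6=n, p−7=i, a−8=s, q−9=h.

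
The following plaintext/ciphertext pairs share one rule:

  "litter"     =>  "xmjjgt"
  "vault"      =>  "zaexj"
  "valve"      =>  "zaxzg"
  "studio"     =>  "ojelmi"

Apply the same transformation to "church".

qretqr

l(11)→x(23) and i(8)→m(12) fit y≡21x+0 (mod 26); the inverse of 21 mod 26 is 5. Each letter's alphabet position (a=0..z=25) is mapped through 21·x+0 mod 26 — an affine cipher.
On church: c(2)→21·2+0≡16=q; h(7)→21·7+0≡17=r; u(20)→21·20+0≡4=e; r(17)→21·17+0≡19=t; c(2)→21·2+0≡16=q; h(7)→21·7+0≡17=r (all mod 26).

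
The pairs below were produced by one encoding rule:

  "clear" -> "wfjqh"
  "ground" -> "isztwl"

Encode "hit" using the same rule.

The output letters match the input read backwards, each shifted +5: clear reversed is raelc. Two steps: reverse the string, then apply a Caesar shift of +5.
For hit: reverse → tih; then shift: t+5=y, i+5=n, h+5=m.

ynm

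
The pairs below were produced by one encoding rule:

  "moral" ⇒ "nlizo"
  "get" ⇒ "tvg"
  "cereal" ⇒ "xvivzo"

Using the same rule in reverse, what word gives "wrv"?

die

Each pair mirrors across the alphabet (m↔n, o↔l, r↔i): positions sum to 25. Each letter is replaced by its mirror in the alphabet: a↔z, b↔y, c↔x, and so on (the Atbash cipher).
Undoing it on wrv: w↔d, r↔i, v↔e.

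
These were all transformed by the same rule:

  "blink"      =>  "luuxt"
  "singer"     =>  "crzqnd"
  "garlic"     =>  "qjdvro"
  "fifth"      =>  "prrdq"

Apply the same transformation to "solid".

Shifts by position in blink: pos 0: b→l (+10), pos 1: l→u (+9), pos 2: i→u (+12), pos 3: n→x (+10), pos 4: k→t (+9) — repeating every 3. The shifts repeat in a cycle of length 3: positions 0,1,… shift by +10, +9, +12, then the pattern repeats.
On solid: s+10=c, o+9=x, l+12=x, i+10=s, d+9=m.

cxxsm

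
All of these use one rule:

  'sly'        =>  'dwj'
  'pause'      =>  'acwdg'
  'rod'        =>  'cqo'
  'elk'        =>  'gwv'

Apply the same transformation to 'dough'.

The shift depends on letter class: consonant s→d is +11, but vowel a→c is +2. Two shifts are in play — +2 for a/e/i/o/u, +11 for every other letter.
For dough: d(cons)+11=o, o(vowel)+2=q, u(vowel)+2=w, g(cons)+11=r, h(cons)+11=s.

oqwrs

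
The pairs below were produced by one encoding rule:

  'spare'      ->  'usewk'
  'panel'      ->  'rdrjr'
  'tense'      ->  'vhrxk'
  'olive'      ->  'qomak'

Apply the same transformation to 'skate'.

In spare: s→u is +2, p→s is +3, a→e is +4, r→w is +5 — the shift increases by 1 each position. Each letter shifts forward by (position + 2), i.e. 2, 3, 4, … — the shift grows by one for each successive letter.
On skate: s+2=u, k+3=n, a+4=e, t+5=y, e+6=k.

uneyk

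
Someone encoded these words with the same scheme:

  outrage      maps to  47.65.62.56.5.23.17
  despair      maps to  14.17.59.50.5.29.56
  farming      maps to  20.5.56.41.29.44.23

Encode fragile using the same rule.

The formula is n = 3×(alphabet index, a=1) + 2.
On fragile: f=6→20, r=18→56, a=1→5, g=7→23, i=9→29, l=12→38, e=5→17.

20.56.5.23.29.38.17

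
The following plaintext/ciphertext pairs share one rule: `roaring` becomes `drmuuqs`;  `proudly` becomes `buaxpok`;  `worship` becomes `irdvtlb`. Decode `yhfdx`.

metal

Shifts by position in roaring: pos 0: r→d (+12), pos 1: o→r (+3), pos 2: a→m (+12), pos 3: r→u (+3) — repeating every 2. A repeating key of period 2 is used — shifts +12, +3 over and over.
Undoing it on yhfdx: y−12=m, h−3=e, f−12=t, d−3=a, x−12=l.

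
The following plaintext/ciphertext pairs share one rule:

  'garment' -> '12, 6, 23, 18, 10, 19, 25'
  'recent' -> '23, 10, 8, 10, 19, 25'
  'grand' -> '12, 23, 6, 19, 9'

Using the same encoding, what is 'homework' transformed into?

13, 20, 18, 10, 28, 20, 23, 16

Letters become their 1-based position plus 5 (so a→6, b→7, …).
For homework: h=8→13, o=15→20, m=13→18, e=5→10, w=23→28, o=15→20, r=18→23, k=11→16.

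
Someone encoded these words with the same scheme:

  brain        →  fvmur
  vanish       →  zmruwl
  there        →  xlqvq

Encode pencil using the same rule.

tqrgup

The rule splits by letter class: vowels +12, consonants +4.
For pencil: p(cons)+4=t, e(vowel)+12=q, n(cons)+4=r, c(cons)+4=g, i(vowel)+12=u, l(cons)+4=p.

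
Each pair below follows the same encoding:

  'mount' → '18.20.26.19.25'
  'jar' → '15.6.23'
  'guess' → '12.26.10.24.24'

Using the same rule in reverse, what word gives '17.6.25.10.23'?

later

m is letter #13 and maps to 18: an offset of 5. The number is (letter's place in the alphabet, a=1) + 5.
Undoing it on 17.6.25.10.23: 17→(17−5)÷1=12=l, 6→(6−5)÷1=1=a, 25→(25−5)÷1=20=t, 10→(10−5)÷1=5=e, 23→(23−5)÷1=18=r.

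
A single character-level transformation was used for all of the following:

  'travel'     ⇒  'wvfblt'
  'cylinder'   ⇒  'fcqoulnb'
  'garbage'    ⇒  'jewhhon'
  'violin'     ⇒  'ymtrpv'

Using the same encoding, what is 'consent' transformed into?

Each letter shifts forward by (position + 3), i.e. 3, 4, 5, … — the shift grows by one for each successive letter.
Applying it to consent: c+3=f, o+4=s, n+5=s, s+6=y, e+7=l, n+8=v, t+9=c.

fssylvc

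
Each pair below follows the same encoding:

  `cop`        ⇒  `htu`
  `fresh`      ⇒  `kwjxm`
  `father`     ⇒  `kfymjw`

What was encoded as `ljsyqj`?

Compare letters: c→h is +5, o→t is +5, p→u is +5 — a constant shift. Every letter moves 5 places later in the alphabet, wrapping around z→a.
Reversing it on ljsyqj: l−5=g, j−5=e, s−5=n, y−5=t, q−5=l, j−5=e.

gentle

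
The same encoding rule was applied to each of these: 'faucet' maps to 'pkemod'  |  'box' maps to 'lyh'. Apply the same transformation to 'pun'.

zex

Compare letters: f→p is +10, a→k is +10, u→e is +10 — a constant shift. This is a Caesar cipher with shift 10.
For pun: p+10=z, u+10=e, n+10=x.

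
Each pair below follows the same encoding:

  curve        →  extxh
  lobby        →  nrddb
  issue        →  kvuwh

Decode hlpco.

final

It's a Vigenère-style cipher with numeric key [2,3,2]: position i shifts by key[i mod 3].
Reversing it on hlpco: h−2=f, l−3=i, p−2=n, c−2=a, o−3=l.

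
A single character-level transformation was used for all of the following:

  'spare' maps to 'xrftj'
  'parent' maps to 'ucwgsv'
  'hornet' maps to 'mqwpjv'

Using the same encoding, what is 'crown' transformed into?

A repeating key of period 2 is used — shifts +5, +2 over and over.
For crown: c+5=h, r+2=t, o+5=t, w+2=y, n+5=s.

httys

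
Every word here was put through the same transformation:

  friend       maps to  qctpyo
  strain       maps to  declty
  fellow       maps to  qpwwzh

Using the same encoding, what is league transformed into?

wplrfp

This is a Caesar cipher with shift 11.
Applying it to league: l+11=w, e+11=p, a+11=l, g+11=r, u+11=f, e+11=p.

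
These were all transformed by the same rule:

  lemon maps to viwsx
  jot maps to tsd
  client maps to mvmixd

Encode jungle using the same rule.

The shift depends on letter class: consonant l→v is +10, but vowel e→i is +4. The rule splits by letter class: vowels +4, consonants +10.
On jungle: j(cons)+10=t, u(vowel)+4=y, n(cons)+10=x, g(cons)+10=q, l(cons)+10=v, e(vowel)+4=i.

tyxqvi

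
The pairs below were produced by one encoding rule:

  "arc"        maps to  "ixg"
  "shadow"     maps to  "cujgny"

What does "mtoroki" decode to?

The word is reversed, then every letter is shifted forward by 6.
Reversing it on mtoroki: shift back: m−6=g, t−6=n, o−6=i, r−6=l, o−6=i, k−6=e, i−6=c → gniliec; then reverse → ceiling.

ceiling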